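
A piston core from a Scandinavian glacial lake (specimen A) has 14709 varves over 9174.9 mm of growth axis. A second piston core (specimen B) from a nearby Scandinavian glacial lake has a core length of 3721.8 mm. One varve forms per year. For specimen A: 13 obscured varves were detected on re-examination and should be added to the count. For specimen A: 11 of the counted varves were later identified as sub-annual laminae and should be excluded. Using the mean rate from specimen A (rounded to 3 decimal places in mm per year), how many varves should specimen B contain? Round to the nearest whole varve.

Specimen A: true varve count = 14709 − 11 + 13 = 14711.
A: Mean rate = 9174.9 mm / 14711 years ≈ 0.624 mm per year.
Specimen B: 3721.8 mm / 0.624 mm per year = 5964.42 years ≈ 5964 varves.

5964 varves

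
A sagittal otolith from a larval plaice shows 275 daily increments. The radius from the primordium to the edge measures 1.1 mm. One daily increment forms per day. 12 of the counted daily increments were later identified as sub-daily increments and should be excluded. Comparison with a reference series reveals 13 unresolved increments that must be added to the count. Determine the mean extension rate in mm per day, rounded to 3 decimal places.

0.004 mm per day

After corrections the count is 275 − 12 + 13 = 276 daily increments.
Extension rate ≈ 1.1 / 276 = 0.004 mm per day.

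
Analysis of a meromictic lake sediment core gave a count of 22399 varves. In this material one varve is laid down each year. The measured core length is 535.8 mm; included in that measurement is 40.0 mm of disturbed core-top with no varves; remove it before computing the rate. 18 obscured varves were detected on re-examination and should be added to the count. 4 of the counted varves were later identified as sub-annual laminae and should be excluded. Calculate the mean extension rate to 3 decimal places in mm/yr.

0.022 mm/yr

After corrections the count is 22399 − 4 + 18 = 22413 varves.
The growth record spans 535.8 − 40.0 = 495.8 mm.
495.8 mm over 22413 years gives 495.8 / 22413 ≈ 0.022 mm/yr.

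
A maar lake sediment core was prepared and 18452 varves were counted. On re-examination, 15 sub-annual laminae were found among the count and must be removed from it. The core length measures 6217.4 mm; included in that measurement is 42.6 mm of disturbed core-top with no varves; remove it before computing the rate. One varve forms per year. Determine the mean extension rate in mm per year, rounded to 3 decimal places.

0.335 mm per year

After corrections the count is 18452 − 15 = 18437 varves.
Removing the 42.6 mm offcut leaves 6217.4 − 42.6 = 6174.8 mm.
Mean rate = 6174.8 mm / 18437 years ≈ 0.335 mm per year.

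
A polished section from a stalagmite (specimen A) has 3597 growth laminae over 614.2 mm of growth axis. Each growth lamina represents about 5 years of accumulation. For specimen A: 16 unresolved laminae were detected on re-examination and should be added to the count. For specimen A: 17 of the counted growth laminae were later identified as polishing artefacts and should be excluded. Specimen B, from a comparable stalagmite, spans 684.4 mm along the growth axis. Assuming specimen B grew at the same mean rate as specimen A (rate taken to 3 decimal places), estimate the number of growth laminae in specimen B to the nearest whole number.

Specimen A: correcting the raw count gives 3597 − 17 + 16 = 3596 true growth laminae.
Specimen A: multiplying by 5 years per growth lamina: 3596 × 5 = 17980 years.
A: 614.2 mm over 17980 years gives 614.2 / 17980 ≈ 0.034 mm/year.
For B, 684.4 / 0.034 = 20129.41 years; at 5 years per growth lamina that is 20129.41 / 5 ≈ 4026 growth laminae.

4026 growth laminae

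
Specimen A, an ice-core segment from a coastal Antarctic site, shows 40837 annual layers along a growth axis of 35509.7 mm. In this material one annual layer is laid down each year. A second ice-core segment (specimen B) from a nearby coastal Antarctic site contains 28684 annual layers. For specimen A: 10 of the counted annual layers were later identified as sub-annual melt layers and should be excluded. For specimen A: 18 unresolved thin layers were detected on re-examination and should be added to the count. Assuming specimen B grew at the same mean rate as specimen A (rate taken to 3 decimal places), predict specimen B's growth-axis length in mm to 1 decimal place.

Specimen A: correcting the raw count gives 40837 − 10 + 18 = 40845 true annual layers.
A: Mean rate = 35509.7 mm / 40845 years ≈ 0.869 mm/year.
Length of B = 0.869 × 28684 = 24926.4 mm.

24926.4 mm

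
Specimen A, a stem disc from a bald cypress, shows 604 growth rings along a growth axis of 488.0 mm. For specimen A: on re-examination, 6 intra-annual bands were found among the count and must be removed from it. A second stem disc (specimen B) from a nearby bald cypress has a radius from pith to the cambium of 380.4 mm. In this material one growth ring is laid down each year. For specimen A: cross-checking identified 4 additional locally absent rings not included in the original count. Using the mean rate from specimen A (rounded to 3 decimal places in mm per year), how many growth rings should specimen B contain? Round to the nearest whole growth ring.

Specimen A: after corrections the count is 604 − 6 + 4 = 602 growth rings.
A: 488.0 mm over 602 years gives 488.0 / 602 ≈ 0.811 mm/yr.
Specimen B: 380.4 mm / 0.811 mm per year = 469.05 years ≈ 469 growth rings.

469 growth rings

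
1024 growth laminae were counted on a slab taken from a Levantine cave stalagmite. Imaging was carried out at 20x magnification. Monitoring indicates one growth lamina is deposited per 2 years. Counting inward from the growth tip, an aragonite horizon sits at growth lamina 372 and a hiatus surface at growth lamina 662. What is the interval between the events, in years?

The two markers are separated by 662 − 372 = 290 growth laminae.
Multiplying by 2 years per growth lamina: 290 × 2 = 580 years.

580 years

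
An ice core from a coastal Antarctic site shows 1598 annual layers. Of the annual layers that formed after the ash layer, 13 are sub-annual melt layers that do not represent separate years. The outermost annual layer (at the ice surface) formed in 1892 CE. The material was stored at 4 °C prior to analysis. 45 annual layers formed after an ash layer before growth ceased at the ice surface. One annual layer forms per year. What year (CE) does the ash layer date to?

45 annual layers formed after the ash layer.
45 − 13 false = 32 true annual layers after the ash layer.
1892 − 32 = 1860 CE.

1860 CE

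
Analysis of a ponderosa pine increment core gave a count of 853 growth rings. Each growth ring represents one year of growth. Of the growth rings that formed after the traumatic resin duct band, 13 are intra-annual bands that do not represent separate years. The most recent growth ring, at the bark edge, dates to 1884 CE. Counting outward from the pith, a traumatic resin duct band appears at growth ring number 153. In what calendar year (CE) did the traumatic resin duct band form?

1197 CE

853 − 153 = 700 growth rings lie beyond the traumatic resin duct band toward the bark edge.
Excluding 13 false growth rings: 700 − 13 = 687.
1884 − 687 = 1197 CE.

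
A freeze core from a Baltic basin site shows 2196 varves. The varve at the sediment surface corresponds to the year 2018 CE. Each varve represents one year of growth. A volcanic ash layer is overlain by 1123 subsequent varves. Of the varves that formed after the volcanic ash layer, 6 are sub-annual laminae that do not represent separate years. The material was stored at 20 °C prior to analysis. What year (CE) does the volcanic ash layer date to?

901 CE

1123 varves post-date the volcanic ash layer.
Removing the 6 false varves leaves 1123 − 6 = 1117 true varves beyond the volcanic ash layer.
Counting back 1117 years from 2018 CE places the volcanic ash layer in 2018 − 1117 = 901 CE.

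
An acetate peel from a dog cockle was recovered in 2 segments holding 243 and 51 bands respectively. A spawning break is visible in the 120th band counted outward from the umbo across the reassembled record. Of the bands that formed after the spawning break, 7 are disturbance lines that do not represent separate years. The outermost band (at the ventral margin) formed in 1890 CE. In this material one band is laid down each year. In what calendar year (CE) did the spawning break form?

1723 CE

Total bands = 243 + 51 = 294.
The spawning break sits at band 120 from the umbo, so 294 − 120 = 174 bands formed after it.
174 − 7 false = 167 true bands after the spawning break.
The band at the ventral margin is 1890 CE, so the spawning break dates to 1890 − 167 = 1723 CE.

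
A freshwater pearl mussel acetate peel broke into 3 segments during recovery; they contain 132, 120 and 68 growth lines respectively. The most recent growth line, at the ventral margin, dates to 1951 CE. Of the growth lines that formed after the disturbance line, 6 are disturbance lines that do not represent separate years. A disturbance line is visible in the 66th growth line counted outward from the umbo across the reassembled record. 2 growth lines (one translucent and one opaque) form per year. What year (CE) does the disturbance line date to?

Total growth lines = 132 + 120 + 68 = 320.
The disturbance line sits at growth line 66 from the umbo, so 320 − 66 = 254 growth lines formed after it.
254 − 6 false = 248 true growth lines after the disturbance line.
Dividing by 2 growth lines per year: 248 / 2 = 124 years.
The growth line at the ventral margin is 1951 CE, so the disturbance line dates to 1951 − 124 = 1827 CE.

1827 CE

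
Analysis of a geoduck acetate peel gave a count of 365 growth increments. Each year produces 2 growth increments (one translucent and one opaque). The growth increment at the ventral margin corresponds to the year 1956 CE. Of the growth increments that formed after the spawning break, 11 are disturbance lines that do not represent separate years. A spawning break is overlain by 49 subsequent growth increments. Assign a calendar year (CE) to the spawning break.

1937 CE

49 growth increments post-date the spawning break.
49 − 11 false = 38 true growth increments after the spawning break.
38 growth increments at 2 per year is 38 / 2 = 19 years.
1956 − 19 = 1937 CE.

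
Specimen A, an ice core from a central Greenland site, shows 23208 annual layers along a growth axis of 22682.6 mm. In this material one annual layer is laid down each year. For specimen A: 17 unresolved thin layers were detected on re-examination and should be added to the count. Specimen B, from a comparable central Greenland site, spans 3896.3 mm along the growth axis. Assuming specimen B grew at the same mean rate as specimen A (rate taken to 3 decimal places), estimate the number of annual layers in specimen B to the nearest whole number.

3988 annual layers

Specimen A: adjusted count: 23208 + 17 = 23225 annual layers.
A: Extension rate ≈ 22682.6 / 23225 = 0.977 mm/yr.
For B, 3896.3 / 0.977 = 3988.02 years ≈ 3988 annual layers.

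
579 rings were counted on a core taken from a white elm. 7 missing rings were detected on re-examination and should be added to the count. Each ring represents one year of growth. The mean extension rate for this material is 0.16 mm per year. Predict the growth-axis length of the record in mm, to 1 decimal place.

After corrections the count is 579 + 7 = 586 rings.
Predicted length = 0.16 mm/year × 586 years = 93.8 mm.

93.8 mm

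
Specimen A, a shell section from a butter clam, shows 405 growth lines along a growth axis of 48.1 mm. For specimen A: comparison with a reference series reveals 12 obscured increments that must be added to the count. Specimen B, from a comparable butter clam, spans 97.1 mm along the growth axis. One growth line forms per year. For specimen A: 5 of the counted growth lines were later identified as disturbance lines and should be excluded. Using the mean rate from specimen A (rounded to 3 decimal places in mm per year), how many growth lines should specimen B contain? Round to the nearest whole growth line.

830 growth lines

Specimen A: adjusted count: 405 − 5 + 12 = 412 growth lines.
A: Mean rate = 48.1 mm / 412 years ≈ 0.117 mm/yr.
Specimen B: 97.1 mm / 0.117 mm per year = 829.91 years ≈ 830 growth lines.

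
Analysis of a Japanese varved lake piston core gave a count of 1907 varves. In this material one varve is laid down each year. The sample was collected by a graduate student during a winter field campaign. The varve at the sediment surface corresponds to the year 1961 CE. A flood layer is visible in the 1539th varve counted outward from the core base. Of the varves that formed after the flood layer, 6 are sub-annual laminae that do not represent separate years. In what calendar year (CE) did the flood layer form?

The flood layer sits at varve 1539 from the core base, so 1907 − 1539 = 368 varves formed after it.
368 − 6 false = 362 true varves after the flood layer.
Counting back 362 years from 1961 CE places the flood layer in 1961 − 362 = 1599 CE.

1599 CE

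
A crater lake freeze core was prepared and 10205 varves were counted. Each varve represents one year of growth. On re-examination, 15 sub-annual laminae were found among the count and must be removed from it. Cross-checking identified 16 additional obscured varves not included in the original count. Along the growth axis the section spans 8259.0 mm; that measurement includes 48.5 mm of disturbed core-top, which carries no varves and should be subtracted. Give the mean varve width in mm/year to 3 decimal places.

0.804 mm/year

After corrections the count is 10205 − 15 + 16 = 10206 varves.
Net length = 8259.0 − 48.5 = 8210.5 mm.
8210.5 mm over 10206 years gives 8210.5 / 10206 ≈ 0.804 mm/year.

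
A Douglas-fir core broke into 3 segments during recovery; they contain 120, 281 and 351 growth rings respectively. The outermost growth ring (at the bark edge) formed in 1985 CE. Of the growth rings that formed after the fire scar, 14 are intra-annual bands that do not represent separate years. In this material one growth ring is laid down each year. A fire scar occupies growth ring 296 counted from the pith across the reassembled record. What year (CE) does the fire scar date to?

1543 CE

Total growth rings = 120 + 281 + 351 = 752.
Between growth ring 296 and the bark edge there are 752 − 296 = 456 growth rings.
Removing the 14 false growth rings leaves 456 − 14 = 442 true growth rings beyond the fire scar.
Counting back 442 years from 1985 CE places the fire scar in 1985 − 442 = 1543 CE.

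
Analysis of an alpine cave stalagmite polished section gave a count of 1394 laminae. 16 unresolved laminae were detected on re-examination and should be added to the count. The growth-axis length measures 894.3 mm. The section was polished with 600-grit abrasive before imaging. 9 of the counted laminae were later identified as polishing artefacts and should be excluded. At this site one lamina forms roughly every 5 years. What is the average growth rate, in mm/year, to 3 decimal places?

After corrections the count is 1394 − 9 + 16 = 1401 laminae.
Multiplying by 5 years per lamina: 1401 × 5 = 7005 years.
Mean rate = 894.3 mm / 7005 years ≈ 0.128 mm/year.

0.128 mm/year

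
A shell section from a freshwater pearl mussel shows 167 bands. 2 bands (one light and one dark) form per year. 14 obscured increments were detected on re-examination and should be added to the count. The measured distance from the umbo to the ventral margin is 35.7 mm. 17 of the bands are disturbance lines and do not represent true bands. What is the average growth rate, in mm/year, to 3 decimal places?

After corrections the count is 167 − 17 + 14 = 164 bands.
With 2 bands per year, 164 / 2 = 82 years.
Mean rate = 35.7 mm / 82 years ≈ 0.435 mm/year.

0.435 mm/year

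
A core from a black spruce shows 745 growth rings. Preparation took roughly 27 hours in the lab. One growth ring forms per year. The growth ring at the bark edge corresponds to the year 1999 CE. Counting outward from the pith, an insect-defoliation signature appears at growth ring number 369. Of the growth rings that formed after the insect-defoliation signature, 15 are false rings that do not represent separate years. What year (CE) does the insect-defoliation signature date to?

745 − 369 = 376 growth rings lie beyond the insect-defoliation signature toward the bark edge.
Removing the 15 false growth rings leaves 376 − 15 = 361 true growth rings beyond the insect-defoliation signature.
1999 − 361 = 1638 CE.

1638 CE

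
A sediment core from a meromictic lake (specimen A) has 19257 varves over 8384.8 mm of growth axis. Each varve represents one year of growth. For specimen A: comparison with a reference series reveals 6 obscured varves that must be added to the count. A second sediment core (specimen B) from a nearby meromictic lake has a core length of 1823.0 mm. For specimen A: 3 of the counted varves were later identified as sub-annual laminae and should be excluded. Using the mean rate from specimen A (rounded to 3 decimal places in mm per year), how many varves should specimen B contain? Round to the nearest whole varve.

4191 varves

Specimen A: true varve count = 19257 − 3 + 6 = 19260.
A: Mean rate = 8384.8 mm / 19260 years ≈ 0.435 mm per year.
For B, 1823.0 / 0.435 = 4190.80 years ≈ 4191 varves.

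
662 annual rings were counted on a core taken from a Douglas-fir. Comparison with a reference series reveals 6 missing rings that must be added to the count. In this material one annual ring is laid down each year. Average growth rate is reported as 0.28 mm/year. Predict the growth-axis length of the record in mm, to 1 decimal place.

Adjusted count: 662 + 6 = 668 annual rings.
Predicted length = 0.28 mm/year × 668 years = 187.0 mm.

187.0 mm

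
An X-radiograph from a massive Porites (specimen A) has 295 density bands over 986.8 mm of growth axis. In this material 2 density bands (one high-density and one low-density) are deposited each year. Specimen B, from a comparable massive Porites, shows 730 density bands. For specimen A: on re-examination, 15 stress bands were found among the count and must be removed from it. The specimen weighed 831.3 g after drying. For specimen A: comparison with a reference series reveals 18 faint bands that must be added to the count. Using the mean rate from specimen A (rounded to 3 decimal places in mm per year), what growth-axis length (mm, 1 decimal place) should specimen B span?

Specimen A: correcting the raw count gives 295 − 15 + 18 = 298 true density bands.
Specimen A: dividing by 2 density bands per year: 298 / 2 = 149 years.
A: Mean rate = 986.8 mm / 149 years ≈ 6.623 mm/year.
Specimen B: 730 density bands at 2 per year is 730 / 2 = 365 years. Length of B = 6.623 × 365 = 2417.4 mm.

2417.4 mm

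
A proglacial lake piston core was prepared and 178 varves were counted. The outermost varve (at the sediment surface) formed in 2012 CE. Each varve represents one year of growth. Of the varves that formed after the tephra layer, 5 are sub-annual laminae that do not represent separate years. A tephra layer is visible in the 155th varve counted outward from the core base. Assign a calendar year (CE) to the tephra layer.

1994 CE

178 − 155 = 23 varves lie beyond the tephra layer toward the sediment surface.
Removing the 5 false varves leaves 23 − 5 = 18 true varves beyond the tephra layer.
2012 − 18 = 1994 CE.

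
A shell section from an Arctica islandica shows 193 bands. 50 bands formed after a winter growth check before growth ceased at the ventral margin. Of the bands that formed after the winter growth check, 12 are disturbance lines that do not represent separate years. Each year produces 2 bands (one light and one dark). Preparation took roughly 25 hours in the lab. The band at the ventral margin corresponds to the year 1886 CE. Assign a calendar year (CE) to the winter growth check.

50 bands post-date the winter growth check.
Removing the 12 false bands leaves 50 − 12 = 38 true bands beyond the winter growth check.
Dividing by 2 bands per year: 38 / 2 = 19 years.
The band at the ventral margin is 1886 CE, so the winter growth check dates to 1886 − 19 = 1867 CE.

1867 CE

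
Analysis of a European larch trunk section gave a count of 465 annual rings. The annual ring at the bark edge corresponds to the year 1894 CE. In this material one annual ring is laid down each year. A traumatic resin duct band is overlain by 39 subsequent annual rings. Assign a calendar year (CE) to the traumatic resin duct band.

39 annual rings post-date the traumatic resin duct band.
1894 − 39 = 1855 CE.

1855 CE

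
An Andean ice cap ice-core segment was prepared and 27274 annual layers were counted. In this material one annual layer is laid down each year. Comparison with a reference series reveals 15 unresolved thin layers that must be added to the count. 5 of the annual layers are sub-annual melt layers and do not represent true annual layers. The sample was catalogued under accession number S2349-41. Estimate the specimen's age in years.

27284 years

After corrections the count is 27274 − 5 + 15 = 27284 annual layers.
With a one-to-one annual layer periodicity this is 27284 years.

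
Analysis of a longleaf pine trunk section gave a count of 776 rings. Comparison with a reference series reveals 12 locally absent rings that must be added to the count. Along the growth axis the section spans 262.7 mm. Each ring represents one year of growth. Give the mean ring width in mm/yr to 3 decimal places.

0.333 mm/yr

Correcting the raw count gives 776 + 12 = 788 true rings.
Mean rate = 262.7 mm / 788 years ≈ 0.333 mm/yr.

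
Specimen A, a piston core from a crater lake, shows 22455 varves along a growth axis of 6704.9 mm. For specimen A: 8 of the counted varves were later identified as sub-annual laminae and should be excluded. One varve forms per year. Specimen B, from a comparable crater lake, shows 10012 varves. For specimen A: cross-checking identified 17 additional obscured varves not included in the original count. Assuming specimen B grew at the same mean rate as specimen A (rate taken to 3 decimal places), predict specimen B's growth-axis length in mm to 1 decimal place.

2983.6 mm

Specimen A: correcting the raw count gives 22455 − 8 + 17 = 22464 true varves.
A: 6704.9 mm over 22464 years gives 6704.9 / 22464 ≈ 0.298 mm/year.
For B, 0.298 mm/year × 10012 years = 2983.6 mm.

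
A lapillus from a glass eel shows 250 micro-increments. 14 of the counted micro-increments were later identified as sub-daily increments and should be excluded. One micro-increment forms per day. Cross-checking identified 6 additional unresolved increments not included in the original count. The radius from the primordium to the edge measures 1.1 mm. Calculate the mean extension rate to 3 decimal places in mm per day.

After corrections the count is 250 − 14 + 6 = 242 micro-increments.
Mean rate = 1.1 mm / 242 days ≈ 0.005 mm per day.

0.005 mm per day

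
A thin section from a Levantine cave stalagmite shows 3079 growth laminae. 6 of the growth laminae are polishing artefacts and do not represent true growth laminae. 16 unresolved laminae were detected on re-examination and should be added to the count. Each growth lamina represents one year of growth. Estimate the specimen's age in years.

3089 yr

True growth lamina count = 3079 − 6 + 16 = 3089.
One growth lamina per year makes the duration 3089 years.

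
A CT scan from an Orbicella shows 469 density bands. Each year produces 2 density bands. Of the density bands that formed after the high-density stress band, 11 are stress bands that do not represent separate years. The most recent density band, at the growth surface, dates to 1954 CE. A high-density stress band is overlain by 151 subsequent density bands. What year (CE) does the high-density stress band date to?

151 density bands formed after the high-density stress band.
151 − 11 false = 140 true density bands after the high-density stress band.
With 2 density bands per year, 140 / 2 = 70 years.
1954 − 70 = 1884 CE.

1884 CE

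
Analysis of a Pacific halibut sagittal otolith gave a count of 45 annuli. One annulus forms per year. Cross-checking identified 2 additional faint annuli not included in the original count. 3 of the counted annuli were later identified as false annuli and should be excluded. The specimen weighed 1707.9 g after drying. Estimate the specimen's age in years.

44 yr

Adjusted count: 45 − 3 + 2 = 44 annuli.
One annulus per year makes the duration 44 years.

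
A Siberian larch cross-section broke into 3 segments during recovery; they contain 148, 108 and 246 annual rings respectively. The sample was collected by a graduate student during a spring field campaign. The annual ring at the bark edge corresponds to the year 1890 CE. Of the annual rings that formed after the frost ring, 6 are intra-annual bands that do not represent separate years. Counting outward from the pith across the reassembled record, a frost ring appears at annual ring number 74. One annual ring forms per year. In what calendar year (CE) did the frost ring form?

Total annual rings = 148 + 108 + 246 = 502.
502 − 74 = 428 annual rings lie beyond the frost ring toward the bark edge.
Excluding 6 false annual rings: 428 − 6 = 422.
1890 − 422 = 1468 CE.

1468 CE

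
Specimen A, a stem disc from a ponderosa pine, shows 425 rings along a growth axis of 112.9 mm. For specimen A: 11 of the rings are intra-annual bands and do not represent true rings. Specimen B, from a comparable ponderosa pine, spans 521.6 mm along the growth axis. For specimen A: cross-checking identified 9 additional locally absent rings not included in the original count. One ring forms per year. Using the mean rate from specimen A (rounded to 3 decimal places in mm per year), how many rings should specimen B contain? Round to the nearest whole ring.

1954 rings

Specimen A: adjusted count: 425 − 11 + 9 = 423 rings.
A: Mean rate = 112.9 mm / 423 years ≈ 0.267 mm/yr.
Specimen B: 521.6 mm / 0.267 mm per year = 1953.56 years ≈ 1954 rings.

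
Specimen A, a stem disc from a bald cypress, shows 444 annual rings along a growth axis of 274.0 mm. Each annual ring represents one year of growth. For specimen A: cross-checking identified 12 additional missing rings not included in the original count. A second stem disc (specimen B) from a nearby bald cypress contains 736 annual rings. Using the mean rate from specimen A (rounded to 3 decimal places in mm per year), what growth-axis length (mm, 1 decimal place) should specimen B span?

Specimen A: adjusted count: 444 + 12 = 456 annual rings.
A: Extension rate ≈ 274.0 / 456 = 0.601 mm per year.
Length of B = 0.601 × 736 = 442.3 mm.

442.3 mm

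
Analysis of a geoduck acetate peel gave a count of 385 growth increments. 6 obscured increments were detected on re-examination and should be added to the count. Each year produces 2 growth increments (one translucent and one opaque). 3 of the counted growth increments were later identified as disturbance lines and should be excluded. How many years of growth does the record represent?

After corrections the count is 385 − 3 + 6 = 388 growth increments.
388 growth increments at 2 per year is 388 / 2 = 194 years.

194 years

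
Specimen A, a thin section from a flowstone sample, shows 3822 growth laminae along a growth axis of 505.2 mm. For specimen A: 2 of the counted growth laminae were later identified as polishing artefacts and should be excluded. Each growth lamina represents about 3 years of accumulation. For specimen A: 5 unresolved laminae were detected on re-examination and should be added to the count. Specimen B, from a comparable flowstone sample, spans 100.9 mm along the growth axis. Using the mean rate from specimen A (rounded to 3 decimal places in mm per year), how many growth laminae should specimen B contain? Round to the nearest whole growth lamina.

Specimen A: true growth lamina count = 3822 − 2 + 5 = 3825.
Specimen A: 3825 growth laminae at 3 years each span 3825 × 3 = 11475 years.
A: 505.2 mm over 11475 years gives 505.2 / 11475 ≈ 0.044 mm/year.
Specimen B: 100.9 mm / 0.044 mm per year = 2293.18 years; at 3 years per growth lamina that is 2293.18 / 3 ≈ 764 growth laminae.

764 growth laminae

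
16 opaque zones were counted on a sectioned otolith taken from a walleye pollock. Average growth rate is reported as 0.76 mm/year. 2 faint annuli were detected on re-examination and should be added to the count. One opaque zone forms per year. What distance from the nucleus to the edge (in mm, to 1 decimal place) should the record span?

True opaque zone count = 16 + 2 = 18.
Predicted length = 0.76 mm/year × 18 years = 13.7 mm.

13.7 mm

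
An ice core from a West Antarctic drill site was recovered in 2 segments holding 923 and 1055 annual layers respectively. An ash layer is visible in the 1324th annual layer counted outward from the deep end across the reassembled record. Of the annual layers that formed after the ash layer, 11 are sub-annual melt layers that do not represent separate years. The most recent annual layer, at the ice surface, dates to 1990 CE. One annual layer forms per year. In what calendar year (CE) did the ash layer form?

Total annual layers = 923 + 1055 = 1978.
Between annual layer 1324 and the ice surface there are 1978 − 1324 = 654 annual layers.
Excluding 11 false annual layers: 654 − 11 = 643.
1990 − 643 = 1347 CE.

1347 CE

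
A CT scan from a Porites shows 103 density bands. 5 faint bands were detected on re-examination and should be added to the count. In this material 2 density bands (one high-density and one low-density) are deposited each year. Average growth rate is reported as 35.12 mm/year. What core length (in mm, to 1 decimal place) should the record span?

Adjusted count: 103 + 5 = 108 density bands.
Dividing by 2 density bands per year: 108 / 2 = 54 years.
54 years at 35.12 mm/year gives 35.12 × 54 = 1896.5 mm.

1896.5 mm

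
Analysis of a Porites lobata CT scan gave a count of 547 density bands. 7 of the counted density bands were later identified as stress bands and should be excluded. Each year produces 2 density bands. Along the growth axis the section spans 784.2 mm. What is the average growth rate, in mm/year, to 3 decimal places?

2.904 mm/year

Adjusted count: 547 − 7 = 540 density bands.
Dividing by 2 density bands per year: 540 / 2 = 270 years.
Mean rate = 784.2 mm / 270 years ≈ 2.904 mm/year.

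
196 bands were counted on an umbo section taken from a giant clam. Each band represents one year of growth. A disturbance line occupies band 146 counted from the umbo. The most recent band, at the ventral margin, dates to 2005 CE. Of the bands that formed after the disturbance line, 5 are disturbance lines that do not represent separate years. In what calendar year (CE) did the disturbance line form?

196 − 146 = 50 bands lie beyond the disturbance line toward the ventral margin.
50 − 5 false = 45 true bands after the disturbance line.
The band at the ventral margin is 2005 CE, so the disturbance line dates to 2005 − 45 = 1960 CE.

1960 CE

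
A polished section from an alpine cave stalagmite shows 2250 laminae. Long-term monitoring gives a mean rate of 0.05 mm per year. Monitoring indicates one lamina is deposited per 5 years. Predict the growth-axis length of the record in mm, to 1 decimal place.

562.5 mm

2250 laminae at 5 years each span 2250 × 5 = 11250 years.
Length ≈ 0.05 × 11250 = 562.5 mm.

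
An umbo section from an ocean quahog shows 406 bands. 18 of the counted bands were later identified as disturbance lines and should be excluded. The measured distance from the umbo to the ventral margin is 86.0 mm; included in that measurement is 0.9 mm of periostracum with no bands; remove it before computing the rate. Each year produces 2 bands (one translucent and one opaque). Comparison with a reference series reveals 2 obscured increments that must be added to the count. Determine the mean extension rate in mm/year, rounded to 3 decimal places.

0.436 mm/year

Correcting the raw count gives 406 − 18 + 2 = 390 true bands.
With 2 bands per year, 390 / 2 = 195 years.
Removing the 0.9 mm offcut leaves 86.0 − 0.9 = 85.1 mm.
Extension rate ≈ 85.1 / 195 = 0.436 mm/year.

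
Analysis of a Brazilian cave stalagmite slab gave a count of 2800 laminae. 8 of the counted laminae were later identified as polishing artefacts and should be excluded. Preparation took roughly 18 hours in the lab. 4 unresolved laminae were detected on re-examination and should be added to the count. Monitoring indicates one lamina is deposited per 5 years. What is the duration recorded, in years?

Adjusted count: 2800 − 8 + 4 = 2796 laminae.
At 5 years per lamina, 2796 × 5 = 13980 years.

13980 years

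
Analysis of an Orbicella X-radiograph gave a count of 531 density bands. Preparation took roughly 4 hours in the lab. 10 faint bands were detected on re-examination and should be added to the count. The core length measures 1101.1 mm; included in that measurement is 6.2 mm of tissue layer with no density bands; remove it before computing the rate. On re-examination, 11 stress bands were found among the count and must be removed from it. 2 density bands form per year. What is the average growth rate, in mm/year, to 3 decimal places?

4.132 mm/year

Correcting the raw count gives 531 − 11 + 10 = 530 true density bands.
530 density bands at 2 per year is 530 / 2 = 265 years.
Net length = 1101.1 − 6.2 = 1094.9 mm.
Mean rate = 1094.9 mm / 265 years ≈ 4.132 mm/year.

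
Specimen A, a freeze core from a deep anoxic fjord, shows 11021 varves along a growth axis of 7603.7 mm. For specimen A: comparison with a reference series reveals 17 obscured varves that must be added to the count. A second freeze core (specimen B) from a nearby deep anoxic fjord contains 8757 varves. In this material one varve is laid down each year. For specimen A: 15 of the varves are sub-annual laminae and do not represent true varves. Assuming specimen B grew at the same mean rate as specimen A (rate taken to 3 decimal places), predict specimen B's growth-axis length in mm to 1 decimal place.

Specimen A: correcting the raw count gives 11021 − 15 + 17 = 11023 true varves.
A: Extension rate ≈ 7603.7 / 11023 = 0.690 mm per year.
B's length ≈ 0.690 × 8757 = 6042.3 mm.

6042.3 mm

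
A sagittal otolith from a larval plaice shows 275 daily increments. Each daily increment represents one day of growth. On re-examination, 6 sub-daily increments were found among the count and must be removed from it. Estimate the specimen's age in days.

Correcting the raw count gives 275 − 6 = 269 true daily increments.
With a one-to-one daily increment periodicity this is 269 days.

269 d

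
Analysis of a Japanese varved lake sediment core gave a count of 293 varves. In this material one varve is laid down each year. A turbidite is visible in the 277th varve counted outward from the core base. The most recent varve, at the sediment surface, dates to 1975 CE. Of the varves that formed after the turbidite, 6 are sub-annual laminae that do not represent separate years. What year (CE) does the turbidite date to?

Between varve 277 and the sediment surface there are 293 − 277 = 16 varves.
Removing the 6 false varves leaves 16 − 6 = 10 true varves beyond the turbidite.
The varve at the sediment surface is 1975 CE, so the turbidite dates to 1975 − 10 = 1965 CE.

1965 CE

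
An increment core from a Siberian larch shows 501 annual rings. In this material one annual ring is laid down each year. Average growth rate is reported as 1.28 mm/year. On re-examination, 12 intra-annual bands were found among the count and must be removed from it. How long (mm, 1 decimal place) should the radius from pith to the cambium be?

625.9 mm

After corrections the count is 501 − 12 = 489 annual rings.
Length ≈ 1.28 × 489 = 625.9 mm.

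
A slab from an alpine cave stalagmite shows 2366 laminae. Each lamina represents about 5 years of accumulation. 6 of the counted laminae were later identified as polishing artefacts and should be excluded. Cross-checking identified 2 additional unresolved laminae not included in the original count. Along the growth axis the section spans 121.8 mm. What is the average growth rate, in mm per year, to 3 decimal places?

0.010 mm per year

True lamina count = 2366 − 6 + 2 = 2362.
2362 laminae at 5 years each span 2362 × 5 = 11810 years.
Extension rate ≈ 121.8 / 11810 = 0.010 mm per year.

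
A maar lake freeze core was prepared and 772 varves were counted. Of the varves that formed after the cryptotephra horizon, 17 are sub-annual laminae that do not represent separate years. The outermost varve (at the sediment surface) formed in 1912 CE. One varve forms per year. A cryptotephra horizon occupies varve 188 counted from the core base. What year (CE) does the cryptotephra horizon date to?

1345 CE

The cryptotephra horizon sits at varve 188 from the core base, so 772 − 188 = 584 varves formed after it.
584 − 17 false = 567 true varves after the cryptotephra horizon.
1912 − 567 = 1345 CE.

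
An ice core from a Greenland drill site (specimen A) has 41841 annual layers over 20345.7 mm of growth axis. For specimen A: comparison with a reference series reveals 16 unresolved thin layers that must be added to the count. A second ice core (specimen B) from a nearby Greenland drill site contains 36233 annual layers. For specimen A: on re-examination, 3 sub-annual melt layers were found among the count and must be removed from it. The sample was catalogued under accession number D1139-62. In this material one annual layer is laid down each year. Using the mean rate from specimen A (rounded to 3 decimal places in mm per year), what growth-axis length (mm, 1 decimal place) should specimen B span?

Specimen A: after corrections the count is 41841 − 3 + 16 = 41854 annual layers.
A: Mean rate = 20345.7 mm / 41854 years ≈ 0.486 mm per year.
Length of B = 0.486 × 36233 = 17609.2 mm.

17609.2 mm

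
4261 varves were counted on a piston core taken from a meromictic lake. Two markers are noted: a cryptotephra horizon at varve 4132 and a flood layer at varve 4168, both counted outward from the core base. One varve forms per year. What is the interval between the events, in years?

36 years

4168 − 4132 = 36 varves lie between the two events.
One varve per year makes the interval 36 years.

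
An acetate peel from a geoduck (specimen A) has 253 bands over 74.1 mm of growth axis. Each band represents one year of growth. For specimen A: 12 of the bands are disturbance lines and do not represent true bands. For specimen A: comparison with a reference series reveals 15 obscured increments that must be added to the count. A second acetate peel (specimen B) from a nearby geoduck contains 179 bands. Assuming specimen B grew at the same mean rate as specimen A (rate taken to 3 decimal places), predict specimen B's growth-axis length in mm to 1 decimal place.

Specimen A: after corrections the count is 253 − 12 + 15 = 256 bands.
A: 74.1 mm over 256 years gives 74.1 / 256 ≈ 0.289 mm per year.
B's length ≈ 0.289 × 179 = 51.7 mm.

51.7 mm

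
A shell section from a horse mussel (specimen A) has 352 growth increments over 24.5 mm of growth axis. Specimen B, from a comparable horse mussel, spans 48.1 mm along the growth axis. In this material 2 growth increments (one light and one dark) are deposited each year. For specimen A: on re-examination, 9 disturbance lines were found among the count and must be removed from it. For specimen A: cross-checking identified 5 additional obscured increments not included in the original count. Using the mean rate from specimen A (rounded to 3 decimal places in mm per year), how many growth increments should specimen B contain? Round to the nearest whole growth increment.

682 growth increments

Specimen A: adjusted count: 352 − 9 + 5 = 348 growth increments.
Specimen A: 348 growth increments at 2 per year is 348 / 2 = 174 years.
A: Extension rate ≈ 24.5 / 174 = 0.141 mm per year.
Specimen B: 48.1 mm / 0.141 mm per year = 341.13 years; at 2 growth increments per year that is 341.13 × 2 ≈ 682 growth increments.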